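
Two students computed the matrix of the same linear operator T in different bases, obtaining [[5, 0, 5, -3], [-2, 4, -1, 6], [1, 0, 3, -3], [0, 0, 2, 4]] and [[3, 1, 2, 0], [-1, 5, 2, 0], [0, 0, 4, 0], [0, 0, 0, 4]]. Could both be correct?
Both have characteristic polynomial (x - 4)^4, but the minimal polynomial of A is (x - 4)^3 while the minimal polynomial of B is (x - 4)^2. The minimal polynomial is a similarity invariant, so A and B are not similar.

No.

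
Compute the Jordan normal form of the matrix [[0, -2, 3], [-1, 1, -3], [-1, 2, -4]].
The characteristic polynomial is det(xI - A) = (x + 1)^3, so the eigenvalues are -1 (algebraic multiplicity 3).

For λ = -1: rank(A + I) = 1, rank((A + I)^2) = 0. The eigenspace has dimension 3 - 1 = 2, so there are 2 Jordan blocks; the rank sequence gives block sizes [2, 1].

Assembling the blocks gives the Jordan form J above.

J = [[-1, 1, 0], [0, -1, 0], [0, 0, -1]]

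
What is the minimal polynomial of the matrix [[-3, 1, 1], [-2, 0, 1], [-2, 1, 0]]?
m_A(x) = (x + 1)^2

The characteristic polynomial factors as (x + 1)^3. The minimal polynomial is ∏(x - λ)^{k_λ} where k_λ is the size of the largest Jordan block at λ.

For λ = -1: rank(A + I) = 1, and the largest Jordan block has size 2 (the smallest k with rank((A + I)^k) = rank((A + I)^(k+1))).

So m_A(x) = (x + 1)^2.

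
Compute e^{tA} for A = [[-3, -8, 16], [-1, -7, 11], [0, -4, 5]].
e^{tA} = [[((4*t - 2)*e^{2*t} + 3)*e^{-3*t}, -8*t*e^{-t}, 2*((2*t + 3)*e^{2*t} - 3)*e^{-3*t}], [((3*t - 2)*e^{2*t} + 2)*e^{-3*t}, (1 - 6*t)*e^{-t}, ((3*t + 4)*e^{2*t} - 4)*e^{-3*t}], [((2*t - 1)*e^{2*t} + 1)*e^{-3*t}, -4*t*e^{-t}, ((2*t + 3)*e^{2*t} - 2)*e^{-3*t}]]

A has Jordan form J = [[-3, 0, 0], [0, -1, 1], [0, 0, -1]] with A = PJP^{-1}, so e^{tA} = P e^{tJ} P^{-1}.

For a Jordan block J_k(λ), e^{tJ_k(λ)} = e^{λt} · (I + tN + t^2 N^2/2! + ... + t^{k-1} N^{k-1}/(k-1)!) where N is the nilpotent superdiagonal part.

Assembling the blocks and conjugating back gives the entries of e^{tA} as shown above.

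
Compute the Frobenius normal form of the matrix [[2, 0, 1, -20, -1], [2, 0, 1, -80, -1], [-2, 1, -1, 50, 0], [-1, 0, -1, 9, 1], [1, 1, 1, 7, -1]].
R = [[0, 0, 0, 0, 60], [1, 0, 0, 0, -87], [0, 1, 0, 0, 30], [0, 0, 1, 0, -23], [0, 0, 0, 1, 9]]

The invariant factors of A (the non-unit diagonal entries of the Smith normal form of xI - A over ℚ[x]) are (x - 5)(x - 4)(x^3 + 3x - 3), each dividing the next. The characteristic polynomial is their product, (x - 5)(x - 4)(x^3 + 3x - 3).

The rational canonical form is the block-diagonal matrix of companion matrices C(f_i):
R = [[0, 0, 0, 0, 60], [1, 0, 0, 0, -87], [0, 1, 0, 0, 30], [0, 0, 1, 0, -23], [0, 0, 0, 1, 9]].

Note the characteristic polynomial does not split into linear factors over ℚ, so A has no Jordan form over ℚ; the rational canonical form exists over any field.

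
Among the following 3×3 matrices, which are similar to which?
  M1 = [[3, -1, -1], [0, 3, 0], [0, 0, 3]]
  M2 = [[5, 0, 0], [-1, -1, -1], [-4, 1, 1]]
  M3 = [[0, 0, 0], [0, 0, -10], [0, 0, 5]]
Characteristic polynomials: χ_{M1} = (x - 3)^3, χ_{M2} = x^2(x - 5), χ_{M3} = x^2(x - 5).

{M1}: invariant factors x - 3, (x - 3)^2.

{M2}: invariant factors x^2(x - 5).

{M3}: invariant factors x, x(x - 5).

Matrices are similar if and only if their invariant-factor lists agree; the partition into similarity classes is {M1}, {M2}, {M3}.

3 classes: {M1}, {M2}, {M3}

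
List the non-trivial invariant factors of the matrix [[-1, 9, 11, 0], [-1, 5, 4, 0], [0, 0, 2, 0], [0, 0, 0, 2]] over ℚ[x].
The Jordan structure of A has elementary divisors (x - 2)^3, (x - 2). Arranging the block sizes at each eigenvalue in decreasing order and taking row products gives the invariant factors.

Invariant factors (smallest first, each dividing the next): x - 2, (x - 2)^3.

Check: the last factor (x - 2)^3 is the minimal polynomial, and the product (x - 2)^4 is the characteristic polynomial.

x - 2, (x - 2)^3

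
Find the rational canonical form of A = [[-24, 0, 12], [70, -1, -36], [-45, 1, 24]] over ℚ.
R = [[0, 0, 12], [1, 0, 0], [0, 1, -1]]

The invariant factors of A (the non-unit diagonal entries of the Smith normal form of xI - A over ℚ[x]) are (x - 2)(x^2 + 3x + 6), each dividing the next. The characteristic polynomial is their product, (x - 2)(x^2 + 3x + 6).

The rational canonical form is the block-diagonal matrix of companion matrices C(f_i):
R = [[0, 0, 12], [1, 0, 0], [0, 1, -1]].

Note the characteristic polynomial does not split into linear factors over ℚ, so A has no Jordan form over ℚ; the rational canonical form exists over any field.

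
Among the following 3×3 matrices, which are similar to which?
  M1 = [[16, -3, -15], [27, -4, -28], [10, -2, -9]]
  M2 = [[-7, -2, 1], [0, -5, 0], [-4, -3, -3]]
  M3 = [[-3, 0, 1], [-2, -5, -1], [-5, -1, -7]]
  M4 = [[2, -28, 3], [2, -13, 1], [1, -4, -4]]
Characteristic polynomials: χ_{M1} = (x - 1)^3, χ_{M2} = (x + 5)^3, χ_{M3} = (x + 5)^3, χ_{M4} = (x + 5)^3.

{M1}: invariant factors (x - 1)^3.

{M2, M3, M4}: invariant factors (x + 5)^3.

Matrices are similar if and only if their invariant-factor lists agree; the partition into similarity classes is {M1}, {M2, M3, M4}.

2 classes: {M1}, {M2, M3, M4}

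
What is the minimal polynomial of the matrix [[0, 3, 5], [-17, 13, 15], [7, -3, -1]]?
m_A(x) = (x - 4)^3

The characteristic polynomial factors as (x - 4)^3. The minimal polynomial is ∏(x - λ)^{k_λ} where k_λ is the size of the largest Jordan block at λ.

For λ = 4: rank(A - 4I) = 2, and the largest Jordan block has size 3 (the smallest k with rank((A - 4I)^k) = rank((A - 4I)^(k+1))).

So m_A(x) = (x - 4)^3.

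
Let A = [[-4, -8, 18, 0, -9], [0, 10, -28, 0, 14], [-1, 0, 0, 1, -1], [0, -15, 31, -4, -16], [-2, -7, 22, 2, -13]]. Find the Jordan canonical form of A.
J = [[-4, 1, 0, 0, 0], [0, -4, 0, 0, 0], [0, 0, -3, 1, 0], [0, 0, 0, -3, 0], [0, 0, 0, 0, 3]]

The characteristic polynomial is det(xI - A) = (x - 3)(x + 3)^2(x + 4)^2, so the eigenvalues are -4 (algebraic multiplicity 2), -3 (algebraic multiplicity 2), 3 (algebraic multiplicity 1).

For λ = -4: rank(A + 4I) = 4, rank((A + 4I)^2) = 3. The eigenspace has dimension 5 - 4 = 1, so there is 1 Jordan block; the rank sequence gives block sizes [2].

For λ = -3: rank(A + 3I) = 4, rank((A + 3I)^2) = 3. The eigenspace has dimension 5 - 4 = 1, so there is 1 Jordan block; the rank sequence gives block sizes [2].

For λ = 3: algebraic multiplicity 1 gives one 1×1 block.

Assembling the blocks gives the Jordan form J above.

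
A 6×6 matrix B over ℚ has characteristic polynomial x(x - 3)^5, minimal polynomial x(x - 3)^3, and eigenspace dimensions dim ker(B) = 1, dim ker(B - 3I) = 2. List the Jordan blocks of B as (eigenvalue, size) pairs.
λ = 0: algebraic multiplicity 1 (exponent in χ_B), largest block size 1 (exponent in m_B), 1 block (geometric multiplicity). This forces block sizes [1].
λ = 3: algebraic multiplicity 5 (exponent in χ_B), largest block size 3 (exponent in m_B), 2 blocks (geometric multiplicity). These force block sizes [3, 2].

Jordan blocks: (0, 1), (3, 3), (3, 2)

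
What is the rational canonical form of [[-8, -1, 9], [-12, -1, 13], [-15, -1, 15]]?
The invariant factors of A (the non-unit diagonal entries of the Smith normal form of xI - A over ℚ[x]) are (x - 4)(x - 1)^2, each dividing the next. The characteristic polynomial is their product, (x - 4)(x - 1)^2.

The rational canonical form is the block-diagonal matrix of companion matrices C(f_i):
R = [[0, 0, 4], [1, 0, -9], [0, 1, 6]].

R = [[0, 0, 4], [1, 0, -9], [0, 1, 6]]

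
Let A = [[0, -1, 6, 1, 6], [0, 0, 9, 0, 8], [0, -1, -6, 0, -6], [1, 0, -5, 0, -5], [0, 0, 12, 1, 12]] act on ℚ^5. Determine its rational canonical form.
R = [[0, 0, 0, 0, 0], [1, 0, 0, 0, -4], [0, 1, 0, 0, 12], [0, 0, 1, 0, -13], [0, 0, 0, 1, 6]]

The invariant factors of A (the non-unit diagonal entries of the Smith normal form of xI - A over ℚ[x]) are x(x - 2)^2(x - 1)^2, each dividing the next. The characteristic polynomial is their product, x(x - 2)^2(x - 1)^2.

The rational canonical form is the block-diagonal matrix of companion matrices C(f_i):
R = [[0, 0, 0, 0, 0], [1, 0, 0, 0, -4], [0, 1, 0, 0, 12], [0, 0, 1, 0, -13], [0, 0, 0, 1, 6]].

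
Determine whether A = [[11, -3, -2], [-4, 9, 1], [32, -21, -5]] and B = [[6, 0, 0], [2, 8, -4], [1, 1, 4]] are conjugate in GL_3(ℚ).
trace(A) = 15 but trace(B) = 18. The trace is a similarity invariant, so A and B are not similar.

No.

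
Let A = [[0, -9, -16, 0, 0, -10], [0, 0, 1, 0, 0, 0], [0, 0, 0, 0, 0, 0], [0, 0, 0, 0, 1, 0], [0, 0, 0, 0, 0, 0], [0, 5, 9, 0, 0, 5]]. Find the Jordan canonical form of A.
The characteristic polynomial is det(xI - A) = x^5(x - 5), so the eigenvalues are 0 (algebraic multiplicity 5), 5 (algebraic multiplicity 1).

For λ = 0: rank(A) = 4, rank(A^2) = 2, rank(A^3) = 1. The eigenspace has dimension 6 - 4 = 2, so there are 2 Jordan blocks; the rank sequence gives block sizes [3, 2].

For λ = 5: algebraic multiplicity 1 gives one 1×1 block.

Assembling the blocks gives the Jordan form J above.

J = [[0, 1, 0, 0, 0, 0], [0, 0, 1, 0, 0, 0], [0, 0, 0, 0, 0, 0], [0, 0, 0, 0, 1, 0], [0, 0, 0, 0, 0, 0], [0, 0, 0, 0, 0, 5]]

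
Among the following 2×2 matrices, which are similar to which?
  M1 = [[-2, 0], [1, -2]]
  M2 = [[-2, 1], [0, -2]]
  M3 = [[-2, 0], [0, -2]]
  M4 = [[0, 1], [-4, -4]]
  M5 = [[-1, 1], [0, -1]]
3 classes: {M1, M2, M4}, {M3}, {M5}

Characteristic polynomials: χ_{M1} = (x + 2)^2, χ_{M2} = (x + 2)^2, χ_{M3} = (x + 2)^2, χ_{M4} = (x + 2)^2, χ_{M5} = (x + 1)^2.

{M1, M2, M4}: invariant factors (x + 2)^2.

{M3}: invariant factors x + 2, x + 2.

{M5}: invariant factors (x + 1)^2.

Matrices are similar if and only if their invariant-factor lists agree; the partition into similarity classes is {M1, M2, M4}, {M3}, {M5}.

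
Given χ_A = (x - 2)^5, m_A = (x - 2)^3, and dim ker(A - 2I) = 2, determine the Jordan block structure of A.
Jordan blocks: (2, 3), (2, 2)

λ = 2: algebraic multiplicity 5 (exponent in χ_A), largest block size 3 (exponent in m_A), 2 blocks (geometric multiplicity). These force block sizes [3, 2].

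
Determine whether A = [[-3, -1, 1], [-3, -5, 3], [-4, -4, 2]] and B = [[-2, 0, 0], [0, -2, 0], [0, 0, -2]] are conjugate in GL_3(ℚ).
Both have characteristic polynomial (x + 2)^3, but the minimal polynomial of A is (x + 2)^2 while the minimal polynomial of B is x + 2. The minimal polynomial is a similarity invariant, so A and B are not similar.

No.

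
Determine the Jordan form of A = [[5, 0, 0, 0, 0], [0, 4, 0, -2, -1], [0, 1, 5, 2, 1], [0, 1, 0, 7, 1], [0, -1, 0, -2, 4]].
The characteristic polynomial is det(xI - A) = (x - 5)^5, so the eigenvalues are 5 (algebraic multiplicity 5).

For λ = 5: rank(A - 5I) = 1, rank((A - 5I)^2) = 0. The eigenspace has dimension 5 - 1 = 4, so there are 4 Jordan blocks; the rank sequence gives block sizes [2, 1, 1, 1].

Assembling the blocks gives the Jordan form J above.

J = [[5, 1, 0, 0, 0], [0, 5, 0, 0, 0], [0, 0, 5, 0, 0], [0, 0, 0, 5, 0], [0, 0, 0, 0, 5]]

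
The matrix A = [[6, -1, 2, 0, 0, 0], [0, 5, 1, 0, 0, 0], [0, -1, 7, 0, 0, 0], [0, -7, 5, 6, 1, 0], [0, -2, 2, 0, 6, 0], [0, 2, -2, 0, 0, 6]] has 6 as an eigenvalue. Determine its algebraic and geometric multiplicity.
The characteristic polynomial is (x - 6)^6, so the factor x - 6 appears with exponent 6: the algebraic multiplicity is 6.

rank(A - 6I) = 3, so the eigenspace has dimension 6 - 3 = 3: the geometric multiplicity is 3.

Since 3 < 6, A is not diagonalizable.

algebraic multiplicity 6, geometric multiplicity 3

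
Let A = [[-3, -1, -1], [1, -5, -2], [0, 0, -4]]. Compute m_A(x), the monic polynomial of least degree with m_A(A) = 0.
m_A(x) = (x + 4)^3

The characteristic polynomial factors as (x + 4)^3. The minimal polynomial is ∏(x - λ)^{k_λ} where k_λ is the size of the largest Jordan block at λ.

For λ = -4: rank(A + 4I) = 2, and the largest Jordan block has size 3 (the smallest k with rank((A + 4I)^k) = rank((A + 4I)^(k+1))).

So m_A(x) = (x + 4)^3.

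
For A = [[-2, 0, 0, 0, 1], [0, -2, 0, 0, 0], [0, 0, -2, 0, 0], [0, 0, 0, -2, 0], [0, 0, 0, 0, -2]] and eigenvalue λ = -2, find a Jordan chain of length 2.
We seek v_1 ∈ ker((A + 2I)^2) \ ker(A + 2I), then set v_{i+1} = (A + 2I) v_i.

One such chain is v_1 = [[2, 3, 0, 2, 1]]^T, v_2 = [[1, 0, 0, 0, 0]]^T. Check: (A + 2I) v_2 = [[0, 0, 0, 0, 0]]^T = 0.

v_1 = [[2, 3, 0, 2, 1]]^T, v_2 = [[1, 0, 0, 0, 0]]^T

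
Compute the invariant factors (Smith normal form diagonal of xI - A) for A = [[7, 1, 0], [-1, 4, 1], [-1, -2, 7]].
(x - 6)^3

The Jordan structure of A has elementary divisors (x - 6)^3. Arranging the block sizes at each eigenvalue in decreasing order and taking row products gives the invariant factors.

Invariant factors (smallest first, each dividing the next): (x - 6)^3.

Check: the last factor (x - 6)^3 is the minimal polynomial, and the product (x - 6)^3 is the characteristic polynomial.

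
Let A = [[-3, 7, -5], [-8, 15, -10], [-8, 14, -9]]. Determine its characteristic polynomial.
xI - A = [[x + 3, -7, 5], [8, x - 15, 10], [8, -14, x + 9]].

Expanding det(xI - A) along the first row:
det(xI - A) = + (x + 3)·det([[x - 15, 10], [-14, x + 9]]) - (-7)·det([[8, 10], [8, x + 9]]) + (5)·det([[8, x - 15], [8, -14]]).

Evaluating gives χ_A(x) = x^3 - 3x^2 + 3x - 1 = (x - 1)^3.

χ_A(x) = (x - 1)^3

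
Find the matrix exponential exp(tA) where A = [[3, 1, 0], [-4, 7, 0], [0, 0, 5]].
e^{tA} = [[(1 - 2*t)*e^{5*t}, t*e^{5*t}, 0], [-4*t*e^{5*t}, (2*t + 1)*e^{5*t}, 0], [0, 0, e^{5*t}]]

A has Jordan form J = [[5, 1, 0], [0, 5, 0], [0, 0, 5]] with A = PJP^{-1}, so e^{tA} = P e^{tJ} P^{-1}.

For a Jordan block J_k(λ), e^{tJ_k(λ)} = e^{λt} · (I + tN + t^2 N^2/2! + ... + t^{k-1} N^{k-1}/(k-1)!) where N is the nilpotent superdiagonal part.

Assembling the blocks and conjugating back gives the entries of e^{tA} as shown above.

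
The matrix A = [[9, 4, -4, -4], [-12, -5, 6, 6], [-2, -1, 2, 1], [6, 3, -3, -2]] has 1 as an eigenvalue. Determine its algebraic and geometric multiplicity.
The characteristic polynomial is (x - 1)^4, so the factor x - 1 appears with exponent 4: the algebraic multiplicity is 4.

rank(A - I) = 1, so the eigenspace has dimension 4 - 1 = 3: the geometric multiplicity is 3.

Since 3 < 4, A is not diagonalizable.

algebraic multiplicity 4, geometric multiplicity 3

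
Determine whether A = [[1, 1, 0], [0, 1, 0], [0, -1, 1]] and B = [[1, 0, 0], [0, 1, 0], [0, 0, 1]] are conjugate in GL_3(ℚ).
No.

Both have characteristic polynomial (x - 1)^3, but the minimal polynomial of A is (x - 1)^2 while the minimal polynomial of B is x - 1. The minimal polynomial is a similarity invariant, so A and B are not similar.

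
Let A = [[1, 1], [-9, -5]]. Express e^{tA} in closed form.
A has Jordan form J = [[-2, 1], [0, -2]] with A = PJP^{-1}, so e^{tA} = P e^{tJ} P^{-1}.

For a Jordan block J_k(λ), e^{tJ_k(λ)} = e^{λt} · (I + tN + t^2 N^2/2! + ... + t^{k-1} N^{k-1}/(k-1)!) where N is the nilpotent superdiagonal part.

Assembling the blocks and conjugating back gives the entries of e^{tA} as shown above.

e^{tA} = [[(3*t + 1)*e^{-2*t}, t*e^{-2*t}], [-9*t*e^{-2*t}, (1 - 3*t)*e^{-2*t}]]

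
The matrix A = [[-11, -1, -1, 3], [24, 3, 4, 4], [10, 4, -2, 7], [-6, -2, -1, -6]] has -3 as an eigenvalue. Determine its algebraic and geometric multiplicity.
The characteristic polynomial is (x + 3)^2(x + 5)^2, so the factor x + 3 appears with exponent 2: the algebraic multiplicity is 2.

rank(A + 3I) = 3, so the eigenspace has dimension 4 - 3 = 1: the geometric multiplicity is 1.

Since 1 < 2, A is not diagonalizable.

algebraic multiplicity 2, geometric multiplicity 1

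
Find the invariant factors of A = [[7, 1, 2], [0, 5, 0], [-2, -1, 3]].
x - 5, (x - 5)^2

The Jordan structure of A has elementary divisors (x - 5)^2, (x - 5). Arranging the block sizes at each eigenvalue in decreasing order and taking row products gives the invariant factors.

Invariant factors (smallest first, each dividing the next): x - 5, (x - 5)^2.

Check: the last factor (x - 5)^2 is the minimal polynomial, and the product (x - 5)^3 is the characteristic polynomial.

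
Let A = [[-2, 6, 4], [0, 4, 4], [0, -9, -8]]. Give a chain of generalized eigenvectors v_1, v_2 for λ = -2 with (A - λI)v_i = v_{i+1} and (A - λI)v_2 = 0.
v_1 = [[-1, -1, 1]]^T, v_2 = [[-2, -2, 3]]^T

We seek v_1 ∈ ker((A + 2I)^2) \ ker(A + 2I), then set v_{i+1} = (A + 2I) v_i.

One such chain is v_1 = [[-1, -1, 1]]^T, v_2 = [[-2, -2, 3]]^T. Check: (A + 2I) v_2 = [[0, 0, 0]]^T = 0.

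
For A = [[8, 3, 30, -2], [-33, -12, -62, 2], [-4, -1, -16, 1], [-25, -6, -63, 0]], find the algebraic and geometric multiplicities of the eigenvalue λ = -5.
The characteristic polynomial is (x + 5)^4, so the factor x + 5 appears with exponent 4: the algebraic multiplicity is 4.

rank(A + 5I) = 2, so the eigenspace has dimension 4 - 2 = 2: the geometric multiplicity is 2.

Since 2 < 4, A is not diagonalizable.

algebraic multiplicity 4, geometric multiplicity 2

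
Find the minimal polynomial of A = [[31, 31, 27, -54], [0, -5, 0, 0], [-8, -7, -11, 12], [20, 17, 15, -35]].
m_A(x) = (x + 5)^3

The characteristic polynomial factors as (x + 5)^4. The minimal polynomial is ∏(x - λ)^{k_λ} where k_λ is the size of the largest Jordan block at λ.

For λ = -5: rank(A + 5I) = 2, and the largest Jordan block has size 3 (the smallest k with rank((A + 5I)^k) = rank((A + 5I)^(k+1))).

So m_A(x) = (x + 5)^3.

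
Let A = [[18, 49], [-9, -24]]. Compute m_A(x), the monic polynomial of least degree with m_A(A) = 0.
The characteristic polynomial factors as (x + 3)^2. The minimal polynomial is ∏(x - λ)^{k_λ} where k_λ is the size of the largest Jordan block at λ.

For λ = -3: rank(A + 3I) = 1, and the largest Jordan block has size 2 (the smallest k with rank((A + 3I)^k) = rank((A + 3I)^(k+1))).

So m_A(x) = (x + 3)^2.

m_A(x) = (x + 3)^2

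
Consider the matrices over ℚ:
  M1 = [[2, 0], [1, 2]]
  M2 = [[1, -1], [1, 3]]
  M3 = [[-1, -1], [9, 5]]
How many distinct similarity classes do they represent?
Characteristic polynomials: χ_{M1} = (x - 2)^2, χ_{M2} = (x - 2)^2, χ_{M3} = (x - 2)^2.

{M1, M2, M3}: invariant factors (x - 2)^2.

Matrices are similar if and only if their invariant-factor lists agree; the partition into similarity classes is {M1, M2, M3}.

1 class: {M1, M2, M3}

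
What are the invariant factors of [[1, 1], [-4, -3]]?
The Jordan structure of A has elementary divisors (x + 1)^2. Arranging the block sizes at each eigenvalue in decreasing order and taking row products gives the invariant factors.

Invariant factors (smallest first, each dividing the next): (x + 1)^2.

Check: the last factor (x + 1)^2 is the minimal polynomial, and the product (x + 1)^2 is the characteristic polynomial.

(x + 1)^2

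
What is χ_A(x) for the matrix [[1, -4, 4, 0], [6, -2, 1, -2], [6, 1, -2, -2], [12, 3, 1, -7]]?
xI - A = [[x - 1, 4, -4, 0], [-6, x + 2, -1, 2], [-6, -1, x + 2, 2], [-12, -3, -1, x + 7]].

Expanding det(xI - A) along the first row:
det(xI - A) = + (x - 1)·det([[x + 2, -1, 2], [-1, x + 2, 2], [-3, -1, x + 7]]) - (4)·det([[-6, -1, 2], [-6, x + 2, 2], [-12, -1, x + 7]]) + (-4)·det([[-6, x + 2, 2], [-6, -1, 2], [-12, -3, x + 7]]) - (0)·det([[-6, x + 2, -1], [-6, -1, x + 2], [-12, -3, -1]]).

Evaluating gives χ_A(x) = x^4 + 10x^3 + 28x^2 + 6x - 45 = (x - 1)(x + 3)^2(x + 5).

χ_A(x) = (x - 1)(x + 3)^2(x + 5)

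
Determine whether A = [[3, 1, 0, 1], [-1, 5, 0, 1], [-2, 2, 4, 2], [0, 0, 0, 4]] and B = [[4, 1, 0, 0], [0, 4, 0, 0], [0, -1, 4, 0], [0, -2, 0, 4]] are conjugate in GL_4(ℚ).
Yes.

Two matrices over a field are similar if and only if they have the same invariant factors.

Both A and B have characteristic polynomial (x - 4)^4 and minimal polynomial (x - 4)^2. Computing further, both have invariant factors x - 4, x - 4, (x - 4)^2. Hence A and B are similar.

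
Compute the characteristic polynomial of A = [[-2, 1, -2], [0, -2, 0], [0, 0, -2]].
χ_A(x) = (x + 2)^3

xI - A = [[x + 2, -1, 2], [0, x + 2, 0], [0, 0, x + 2]].

Expanding det(xI - A) along the first row:
det(xI - A) = + (x + 2)·det([[x + 2, 0], [0, x + 2]]) - (-1)·det([[0, 0], [0, x + 2]]) + (2)·det([[0, x + 2], [0, 0]]).

Evaluating gives χ_A(x) = x^3 + 6x^2 + 12x + 8 = (x + 2)^3.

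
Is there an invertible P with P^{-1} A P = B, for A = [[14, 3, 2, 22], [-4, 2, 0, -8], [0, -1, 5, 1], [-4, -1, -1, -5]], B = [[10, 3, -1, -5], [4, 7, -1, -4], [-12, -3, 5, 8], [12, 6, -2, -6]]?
Yes.

Two matrices over a field are similar if and only if they have the same invariant factors.

Both A and B have characteristic polynomial (x - 4)^4 and minimal polynomial (x - 4)^2. Computing further, both have invariant factors (x - 4)^2, (x - 4)^2. Hence A and B are similar.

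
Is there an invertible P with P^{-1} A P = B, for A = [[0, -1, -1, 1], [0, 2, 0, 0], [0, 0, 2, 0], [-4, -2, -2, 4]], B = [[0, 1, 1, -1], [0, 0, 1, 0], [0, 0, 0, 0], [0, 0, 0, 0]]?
No.

trace(A) = 8 but trace(B) = 0. The trace is a similarity invariant, so A and B are not similar.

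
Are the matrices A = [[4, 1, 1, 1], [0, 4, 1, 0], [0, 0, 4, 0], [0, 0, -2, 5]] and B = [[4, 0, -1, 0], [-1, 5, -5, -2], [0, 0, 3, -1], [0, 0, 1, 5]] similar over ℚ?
Two matrices over a field are similar if and only if they have the same invariant factors.

Both A and B have characteristic polynomial (x - 5)(x - 4)^3 and minimal polynomial (x - 5)(x - 4)^3. Computing further, both have invariant factors (x - 5)(x - 4)^3. Hence A and B are similar.

Yes.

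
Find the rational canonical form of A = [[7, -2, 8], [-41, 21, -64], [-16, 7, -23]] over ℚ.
R = [[0, 0, -15], [1, 0, 3], [0, 1, 5]]

The invariant factors of A (the non-unit diagonal entries of the Smith normal form of xI - A over ℚ[x]) are (x - 5)(x^2 - 3), each dividing the next. The characteristic polynomial is their product, (x - 5)(x^2 - 3).

The rational canonical form is the block-diagonal matrix of companion matrices C(f_i):
R = [[0, 0, -15], [1, 0, 3], [0, 1, 5]].

Note the characteristic polynomial does not split into linear factors over ℚ, so A has no Jordan form over ℚ; the rational canonical form exists over any field.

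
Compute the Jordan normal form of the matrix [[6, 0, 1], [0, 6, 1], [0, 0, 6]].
The characteristic polynomial is det(xI - A) = (x - 6)^3, so the eigenvalues are 6 (algebraic multiplicity 3).

For λ = 6: rank(A - 6I) = 1, rank((A - 6I)^2) = 0. The eigenspace has dimension 3 - 1 = 2, so there are 2 Jordan blocks; the rank sequence gives block sizes [2, 1].

Assembling the blocks gives the Jordan form J above.

J = [[6, 1, 0], [0, 6, 0], [0, 0, 6]]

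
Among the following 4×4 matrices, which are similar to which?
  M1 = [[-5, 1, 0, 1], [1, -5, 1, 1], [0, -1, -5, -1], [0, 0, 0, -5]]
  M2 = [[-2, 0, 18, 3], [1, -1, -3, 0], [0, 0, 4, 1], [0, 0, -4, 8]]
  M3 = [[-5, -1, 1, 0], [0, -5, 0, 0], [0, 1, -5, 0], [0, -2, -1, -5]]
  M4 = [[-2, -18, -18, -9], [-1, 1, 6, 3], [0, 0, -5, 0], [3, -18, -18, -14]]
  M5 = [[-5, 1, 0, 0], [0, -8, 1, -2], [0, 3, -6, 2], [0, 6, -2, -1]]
Characteristic polynomials: χ_{M1} = (x + 5)^4, χ_{M2} = (x - 6)^2(x + 1)(x + 2), χ_{M3} = (x + 5)^4, χ_{M4} = (x + 5)^4, χ_{M5} = (x + 5)^4.

{M1, M3, M5}: invariant factors x + 5, (x + 5)^3.

{M2}: invariant factors (x - 6)^2(x + 1)(x + 2).

{M4}: invariant factors x + 5, x + 5, (x + 5)^2.

Matrices are similar if and only if their invariant-factor lists agree; the partition into similarity classes is {M1, M3, M5}, {M2}, {M4}.

3 classes: {M1, M3, M5}, {M2}, {M4}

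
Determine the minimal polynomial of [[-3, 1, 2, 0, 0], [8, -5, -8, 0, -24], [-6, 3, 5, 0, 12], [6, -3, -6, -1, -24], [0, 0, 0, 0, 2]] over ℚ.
m_A(x) = (x - 2)(x + 1)^2

The characteristic polynomial factors as (x - 2)(x + 1)^4. The minimal polynomial is ∏(x - λ)^{k_λ} where k_λ is the size of the largest Jordan block at λ.

For λ = -1: rank(A + I) = 2, and the largest Jordan block has size 2 (the smallest k with rank((A + I)^k) = rank((A + I)^(k+1))).
For λ = 2: rank(A - 2I) = 4, and the largest Jordan block has size 1 (the smallest k with rank((A - 2I)^k) = rank((A - 2I)^(k+1))).

So m_A(x) = (x - 2)(x + 1)^2.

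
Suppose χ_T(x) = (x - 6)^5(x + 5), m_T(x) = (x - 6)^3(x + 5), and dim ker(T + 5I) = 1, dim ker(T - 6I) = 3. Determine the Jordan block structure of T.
Jordan blocks: (-5, 1), (6, 3), (6, 1), (6, 1)

λ = -5: algebraic multiplicity 1 (exponent in χ_T), largest block size 1 (exponent in m_T), 1 block (geometric multiplicity). This forces block sizes [1].
λ = 6: algebraic multiplicity 5 (exponent in χ_T), largest block size 3 (exponent in m_T), 3 blocks (geometric multiplicity). These force block sizes [3, 1, 1].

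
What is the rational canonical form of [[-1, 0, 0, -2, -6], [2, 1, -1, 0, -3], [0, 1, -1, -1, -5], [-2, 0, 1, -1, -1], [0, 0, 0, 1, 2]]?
R = [[-1, 0, 0, 0, 0], [0, 0, 0, 0, -4], [0, 1, 0, 0, -2], [0, 0, 1, 0, 4], [0, 0, 0, 1, 1]]

The invariant factors of A (the non-unit diagonal entries of the Smith normal form of xI - A over ℚ[x]) are x + 1, (x - 2)(x + 1)(x^2 - 2), each dividing the next. The characteristic polynomial is their product, (x - 2)(x + 1)^2(x^2 - 2).

The rational canonical form is the block-diagonal matrix of companion matrices C(f_i):
R = [[-1, 0, 0, 0, 0], [0, 0, 0, 0, -4], [0, 1, 0, 0, -2], [0, 0, 1, 0, 4], [0, 0, 0, 1, 1]].

Note the characteristic polynomial does not split into linear factors over ℚ, so A has no Jordan form over ℚ; the rational canonical form exists over any field.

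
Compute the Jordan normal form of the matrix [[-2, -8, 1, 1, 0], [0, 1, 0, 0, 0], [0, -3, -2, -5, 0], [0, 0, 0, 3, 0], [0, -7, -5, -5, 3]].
The characteristic polynomial is det(xI - A) = (x - 3)^2(x - 1)(x + 2)^2, so the eigenvalues are -2 (algebraic multiplicity 2), 1 (algebraic multiplicity 1), 3 (algebraic multiplicity 2).

For λ = -2: rank(A + 2I) = 4, rank((A + 2I)^2) = 3. The eigenspace has dimension 5 - 4 = 1, so there is 1 Jordan block; the rank sequence gives block sizes [2].

For λ = 1: algebraic multiplicity 1 gives one 1×1 block.

For λ = 3: rank(A - 3I) = 3. The eigenspace has dimension 5 - 3 = 2, so there are 2 Jordan blocks; the rank sequence gives block sizes [1, 1].

Assembling the blocks gives the Jordan form J above.

J = [[-2, 1, 0, 0, 0], [0, -2, 0, 0, 0], [0, 0, 1, 0, 0], [0, 0, 0, 3, 0], [0, 0, 0, 0, 3]]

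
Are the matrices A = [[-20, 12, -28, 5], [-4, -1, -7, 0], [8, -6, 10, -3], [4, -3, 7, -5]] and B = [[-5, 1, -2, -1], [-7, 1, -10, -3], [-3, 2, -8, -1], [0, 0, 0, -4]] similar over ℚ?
Two matrices over a field are similar if and only if they have the same invariant factors.

Both A and B have characteristic polynomial (x + 4)^4 and minimal polynomial (x + 4)^3. Computing further, both have invariant factors x + 4, (x + 4)^3. Hence A and B are similar.

Yes.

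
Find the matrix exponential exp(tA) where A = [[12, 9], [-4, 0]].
e^{tA} = [[(6*t + 1)*e^{6*t}, 9*t*e^{6*t}], [-4*t*e^{6*t}, (1 - 6*t)*e^{6*t}]]

A has Jordan form J = [[6, 1], [0, 6]] with A = PJP^{-1}, so e^{tA} = P e^{tJ} P^{-1}.

For a Jordan block J_k(λ), e^{tJ_k(λ)} = e^{λt} · (I + tN + t^2 N^2/2! + ... + t^{k-1} N^{k-1}/(k-1)!) where N is the nilpotent superdiagonal part.

Assembling the blocks and conjugating back gives the entries of e^{tA} as shown above.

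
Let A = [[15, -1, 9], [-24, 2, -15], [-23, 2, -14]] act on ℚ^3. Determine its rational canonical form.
The invariant factors of A (the non-unit diagonal entries of the Smith normal form of xI - A over ℚ[x]) are (x - 1)(x^2 - 2x + 3), each dividing the next. The characteristic polynomial is their product, (x - 1)(x^2 - 2x + 3).

The rational canonical form is the block-diagonal matrix of companion matrices C(f_i):
R = [[0, 0, 3], [1, 0, -5], [0, 1, 3]].

Note the characteristic polynomial does not split into linear factors over ℚ, so A has no Jordan form over ℚ; the rational canonical form exists over any field.

R = [[0, 0, 3], [1, 0, -5], [0, 1, 3]]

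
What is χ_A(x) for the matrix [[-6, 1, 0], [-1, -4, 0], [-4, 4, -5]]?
χ_A(x) = (x + 5)^3

xI - A = [[x + 6, -1, 0], [1, x + 4, 0], [4, -4, x + 5]].

Expanding det(xI - A) along the first row:
det(xI - A) = + (x + 6)·det([[x + 4, 0], [-4, x + 5]]) - (-1)·det([[1, 0], [4, x + 5]]) + (0)·det([[1, x + 4], [4, -4]]).

Evaluating gives χ_A(x) = x^3 + 15x^2 + 75x + 125 = (x + 5)^3.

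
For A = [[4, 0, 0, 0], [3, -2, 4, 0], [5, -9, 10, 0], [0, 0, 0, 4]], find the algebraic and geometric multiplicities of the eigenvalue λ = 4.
algebraic multiplicity 4, geometric multiplicity 2

The characteristic polynomial is (x - 4)^4, so the factor x - 4 appears with exponent 4: the algebraic multiplicity is 4.

rank(A - 4I) = 2, so the eigenspace has dimension 4 - 2 = 2: the geometric multiplicity is 2.

Since 2 < 4, A is not diagonalizable.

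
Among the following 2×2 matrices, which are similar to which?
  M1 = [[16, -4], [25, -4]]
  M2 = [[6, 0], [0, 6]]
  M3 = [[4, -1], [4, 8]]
2 classes: {M1, M3}, {M2}

Characteristic polynomials: χ_{M1} = (x - 6)^2, χ_{M2} = (x - 6)^2, χ_{M3} = (x - 6)^2.

{M1, M3}: invariant factors (x - 6)^2.

{M2}: invariant factors x - 6, x - 6.

Matrices are similar if and only if their invariant-factor lists agree; the partition into similarity classes is {M1, M3}, {M2}.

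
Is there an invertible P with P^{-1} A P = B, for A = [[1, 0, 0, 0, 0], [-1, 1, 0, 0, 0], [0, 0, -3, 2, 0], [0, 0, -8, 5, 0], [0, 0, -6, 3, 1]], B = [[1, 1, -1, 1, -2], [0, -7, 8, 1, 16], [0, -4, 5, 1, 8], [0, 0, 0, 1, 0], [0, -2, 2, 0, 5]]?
Two matrices over a field are similar if and only if they have the same invariant factors.

Both A and B have characteristic polynomial (x - 1)^5 and minimal polynomial (x - 1)^2. Computing further, both have invariant factors x - 1, (x - 1)^2, (x - 1)^2. Hence A and B are similar.

Yes.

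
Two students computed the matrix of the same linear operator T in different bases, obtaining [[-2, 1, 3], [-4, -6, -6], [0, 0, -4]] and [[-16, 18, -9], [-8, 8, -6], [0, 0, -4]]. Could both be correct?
Yes.

Two matrices over a field are similar if and only if they have the same invariant factors.

Both A and B have characteristic polynomial (x + 4)^3 and minimal polynomial (x + 4)^2. Computing further, both have invariant factors x + 4, (x + 4)^2. Hence A and B are similar.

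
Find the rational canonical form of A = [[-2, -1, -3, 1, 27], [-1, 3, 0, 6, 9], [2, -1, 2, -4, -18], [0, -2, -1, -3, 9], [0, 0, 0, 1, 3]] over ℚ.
The invariant factors of A (the non-unit diagonal entries of the Smith normal form of xI - A over ℚ[x]) are x^2(x - 3)^2(x + 3), each dividing the next. The characteristic polynomial is their product, x^2(x - 3)^2(x + 3).

The rational canonical form is the block-diagonal matrix of companion matrices C(f_i):
R = [[0, 0, 0, 0, 0], [1, 0, 0, 0, 0], [0, 1, 0, 0, -27], [0, 0, 1, 0, 9], [0, 0, 0, 1, 3]].

R = [[0, 0, 0, 0, 0], [1, 0, 0, 0, 0], [0, 1, 0, 0, -27], [0, 0, 1, 0, 9], [0, 0, 0, 1, 3]]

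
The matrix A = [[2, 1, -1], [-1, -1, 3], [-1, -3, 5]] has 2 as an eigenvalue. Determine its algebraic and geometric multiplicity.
algebraic multiplicity 3, geometric multiplicity 1

The characteristic polynomial is (x - 2)^3, so the factor x - 2 appears with exponent 3: the algebraic multiplicity is 3.

rank(A - 2I) = 2, so the eigenspace has dimension 3 - 2 = 1: the geometric multiplicity is 1.

Since 1 < 3, A is not diagonalizable.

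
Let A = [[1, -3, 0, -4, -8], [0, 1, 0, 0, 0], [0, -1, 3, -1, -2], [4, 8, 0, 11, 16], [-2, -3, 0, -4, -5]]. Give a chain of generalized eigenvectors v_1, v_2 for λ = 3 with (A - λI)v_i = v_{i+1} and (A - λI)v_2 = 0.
v_1 = [[2, 0, 0, -7, 3]]^T, v_2 = [[0, 0, 1, 0, 0]]^T

We seek v_1 ∈ ker((A - 3I)^2) \ ker(A - 3I), then set v_{i+1} = (A - 3I) v_i.

One such chain is v_1 = [[2, 0, 0, -7, 3]]^T, v_2 = [[0, 0, 1, 0, 0]]^T. Check: (A - 3I) v_2 = [[0, 0, 0, 0, 0]]^T = 0.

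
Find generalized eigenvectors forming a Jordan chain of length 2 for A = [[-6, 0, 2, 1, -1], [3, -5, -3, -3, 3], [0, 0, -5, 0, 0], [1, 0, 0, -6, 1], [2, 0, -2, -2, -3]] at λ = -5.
We seek v_1 ∈ ker((A + 5I)^2) \ ker(A + 5I), then set v_{i+1} = (A + 5I) v_i.

One such chain is v_1 = [[0, 0, 1, -1, 0]]^T, v_2 = [[1, 0, 0, 1, 0]]^T. Check: (A + 5I) v_2 = [[0, 0, 0, 0, 0]]^T = 0.

v_1 = [[0, 0, 1, -1, 0]]^T, v_2 = [[1, 0, 0, 1, 0]]^T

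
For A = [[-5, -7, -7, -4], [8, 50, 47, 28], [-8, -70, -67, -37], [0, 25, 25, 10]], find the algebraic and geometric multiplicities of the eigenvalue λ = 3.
algebraic multiplicity 1, geometric multiplicity 1

The characteristic polynomial is (x - 3)(x + 5)^3, so the factor x - 3 appears with exponent 1: the algebraic multiplicity is 1.

rank(A - 3I) = 3, so the eigenspace has dimension 4 - 3 = 1: the geometric multiplicity is 1.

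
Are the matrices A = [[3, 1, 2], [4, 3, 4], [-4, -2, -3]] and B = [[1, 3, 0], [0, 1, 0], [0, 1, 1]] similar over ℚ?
Two matrices over a field are similar if and only if they have the same invariant factors.

Both A and B have characteristic polynomial (x - 1)^3 and minimal polynomial (x - 1)^2. Computing further, both have invariant factors x - 1, (x - 1)^2. Hence A and B are similar.

Yes.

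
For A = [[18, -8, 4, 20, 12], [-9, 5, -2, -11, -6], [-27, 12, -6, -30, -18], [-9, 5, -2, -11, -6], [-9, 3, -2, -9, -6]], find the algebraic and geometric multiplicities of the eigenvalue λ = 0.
algebraic multiplicity 5, geometric multiplicity 3

The characteristic polynomial is x^5, so the factor x appears with exponent 5: the algebraic multiplicity is 5.

rank(A) = 2, so the eigenspace has dimension 5 - 2 = 3: the geometric multiplicity is 3.

Since 3 < 5, A is not diagonalizable.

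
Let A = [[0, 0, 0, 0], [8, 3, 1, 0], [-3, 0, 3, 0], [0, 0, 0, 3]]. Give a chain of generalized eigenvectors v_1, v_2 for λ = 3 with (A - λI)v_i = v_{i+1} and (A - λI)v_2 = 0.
We seek v_1 ∈ ker((A - 3I)^2) \ ker(A - 3I), then set v_{i+1} = (A - 3I) v_i.

One such chain is v_1 = [[0, -1, 1, 0]]^T, v_2 = [[0, 1, 0, 0]]^T. Check: (A - 3I) v_2 = [[0, 0, 0, 0]]^T = 0.

v_1 = [[0, -1, 1, 0]]^T, v_2 = [[0, 1, 0, 0]]^T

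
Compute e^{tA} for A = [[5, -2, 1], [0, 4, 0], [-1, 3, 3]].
A has Jordan form J = [[4, 1, 0], [0, 4, 1], [0, 0, 4]] with A = PJP^{-1}, so e^{tA} = P e^{tJ} P^{-1}.

For a Jordan block J_k(λ), e^{tJ_k(λ)} = e^{λt} · (I + tN + t^2 N^2/2! + ... + t^{k-1} N^{k-1}/(k-1)!) where N is the nilpotent superdiagonal part.

Assembling the blocks and conjugating back gives the entries of e^{tA} as shown above.

e^{tA} = [[(t + 1)*e^{4*t}, t*(t - 4)*e^{4*t}/2, t*e^{4*t}], [0, e^{4*t}, 0], [-t*e^{4*t}, t*(6 - t)*e^{4*t}/2, (1 - t)*e^{4*t}]]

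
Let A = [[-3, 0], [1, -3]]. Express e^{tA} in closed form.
e^{tA} = [[e^{-3*t}, 0], [t*e^{-3*t}, e^{-3*t}]]

A has Jordan form J = [[-3, 1], [0, -3]] with A = PJP^{-1}, so e^{tA} = P e^{tJ} P^{-1}.

For a Jordan block J_k(λ), e^{tJ_k(λ)} = e^{λt} · (I + tN + t^2 N^2/2! + ... + t^{k-1} N^{k-1}/(k-1)!) where N is the nilpotent superdiagonal part.

Assembling the blocks and conjugating back gives the entries of e^{tA} as shown above.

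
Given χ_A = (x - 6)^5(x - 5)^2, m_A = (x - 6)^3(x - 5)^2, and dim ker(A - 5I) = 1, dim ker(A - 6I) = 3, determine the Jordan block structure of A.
λ = 5: algebraic multiplicity 2 (exponent in χ_A), largest block size 2 (exponent in m_A), 1 block (geometric multiplicity). This forces block sizes [2].
λ = 6: algebraic multiplicity 5 (exponent in χ_A), largest block size 3 (exponent in m_A), 3 blocks (geometric multiplicity). These force block sizes [3, 1, 1].

Jordan blocks: (5, 2), (6, 3), (6, 1), (6, 1)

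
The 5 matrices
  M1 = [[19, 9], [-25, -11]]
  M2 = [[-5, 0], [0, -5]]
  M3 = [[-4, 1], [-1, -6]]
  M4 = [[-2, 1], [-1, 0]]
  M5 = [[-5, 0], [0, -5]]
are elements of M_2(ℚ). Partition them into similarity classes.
Characteristic polynomials: χ_{M1} = (x - 4)^2, χ_{M2} = (x + 5)^2, χ_{M3} = (x + 5)^2, χ_{M4} = (x + 1)^2, χ_{M5} = (x + 5)^2.

{M1}: invariant factors (x - 4)^2.

{M2, M5}: invariant factors x + 5, x + 5.

{M3}: invariant factors (x + 5)^2.

{M4}: invariant factors (x + 1)^2.

Matrices are similar if and only if their invariant-factor lists agree; the partition into similarity classes is {M1}, {M2, M5}, {M3}, {M4}.

4 classes: {M1}, {M2, M5}, {M3}, {M4}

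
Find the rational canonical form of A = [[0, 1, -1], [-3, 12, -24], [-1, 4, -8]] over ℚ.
The invariant factors of A (the non-unit diagonal entries of the Smith normal form of xI - A over ℚ[x]) are x(x^2 - 4x + 2), each dividing the next. The characteristic polynomial is their product, x(x^2 - 4x + 2).

The rational canonical form is the block-diagonal matrix of companion matrices C(f_i):
R = [[0, 0, 0], [1, 0, -2], [0, 1, 4]].

Note the characteristic polynomial does not split into linear factors over ℚ, so A has no Jordan form over ℚ; the rational canonical form exists over any field.

R = [[0, 0, 0], [1, 0, -2], [0, 1, 4]]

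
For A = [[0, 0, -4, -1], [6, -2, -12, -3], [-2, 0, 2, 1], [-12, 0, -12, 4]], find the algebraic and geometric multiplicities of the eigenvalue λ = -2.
The characteristic polynomial is (x - 4)^2(x + 2)^2, so the factor x + 2 appears with exponent 2: the algebraic multiplicity is 2.

rank(A + 2I) = 2, so the eigenspace has dimension 4 - 2 = 2: the geometric multiplicity is 2.

algebraic multiplicity 2, geometric multiplicity 2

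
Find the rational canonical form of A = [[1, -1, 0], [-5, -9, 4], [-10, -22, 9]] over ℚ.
R = [[0, 0, 2], [1, 0, -2], [0, 1, 1]]

The invariant factors of A (the non-unit diagonal entries of the Smith normal form of xI - A over ℚ[x]) are (x - 1)(x^2 + 2), each dividing the next. The characteristic polynomial is their product, (x - 1)(x^2 + 2).

The rational canonical form is the block-diagonal matrix of companion matrices C(f_i):
R = [[0, 0, 2], [1, 0, -2], [0, 1, 1]].

Note the characteristic polynomial does not split into linear factors over ℚ, so A has no Jordan form over ℚ; the rational canonical form exists over any field.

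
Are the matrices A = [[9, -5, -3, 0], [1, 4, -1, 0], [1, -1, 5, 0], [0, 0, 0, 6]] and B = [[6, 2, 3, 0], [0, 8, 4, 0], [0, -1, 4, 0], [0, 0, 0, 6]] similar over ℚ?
Yes.

Two matrices over a field are similar if and only if they have the same invariant factors.

Both A and B have characteristic polynomial (x - 6)^4 and minimal polynomial (x - 6)^3. Computing further, both have invariant factors x - 6, (x - 6)^3. Hence A and B are similar.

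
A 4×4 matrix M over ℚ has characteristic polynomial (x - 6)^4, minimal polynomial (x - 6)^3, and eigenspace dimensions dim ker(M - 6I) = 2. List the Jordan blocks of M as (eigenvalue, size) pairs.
Jordan blocks: (6, 3), (6, 1)

λ = 6: algebraic multiplicity 4 (exponent in χ_M), largest block size 3 (exponent in m_M), 2 blocks (geometric multiplicity). These force block sizes [3, 1].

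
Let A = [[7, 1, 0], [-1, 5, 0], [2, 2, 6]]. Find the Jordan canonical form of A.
J = [[6, 1, 0], [0, 6, 0], [0, 0, 6]]

The characteristic polynomial is det(xI - A) = (x - 6)^3, so the eigenvalues are 6 (algebraic multiplicity 3).

For λ = 6: rank(A - 6I) = 1, rank((A - 6I)^2) = 0. The eigenspace has dimension 3 - 1 = 2, so there are 2 Jordan blocks; the rank sequence gives block sizes [2, 1].

Assembling the blocks gives the Jordan form J above.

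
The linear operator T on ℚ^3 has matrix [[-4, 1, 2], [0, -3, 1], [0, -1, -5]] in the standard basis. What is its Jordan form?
The characteristic polynomial is det(xI - A) = (x + 4)^3, so the eigenvalues are -4 (algebraic multiplicity 3).

For λ = -4: rank(A + 4I) = 2, rank((A + 4I)^2) = 1, rank((A + 4I)^3) = 0. The eigenspace has dimension 3 - 2 = 1, so there is 1 Jordan block; the rank sequence gives block sizes [3].

Assembling the blocks gives the Jordan form J above.

J = [[-4, 1, 0], [0, -4, 1], [0, 0, -4]]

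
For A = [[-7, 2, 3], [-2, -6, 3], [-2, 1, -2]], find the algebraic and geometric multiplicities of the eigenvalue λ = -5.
algebraic multiplicity 3, geometric multiplicity 1

The characteristic polynomial is (x + 5)^3, so the factor x + 5 appears with exponent 3: the algebraic multiplicity is 3.

rank(A + 5I) = 2, so the eigenspace has dimension 3 - 2 = 1: the geometric multiplicity is 1.

Since 1 < 3, A is not diagonalizable.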